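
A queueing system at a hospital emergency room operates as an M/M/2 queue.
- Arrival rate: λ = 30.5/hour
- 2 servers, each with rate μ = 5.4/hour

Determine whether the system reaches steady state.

Stability requires ρ = λ/(cμ) < 1
ρ = 30.5/(2 × 5.4) = 30.5/10.80 = 2.8241
Since 2.8241 ≥ 1, the system is UNSTABLE.
Need c > λ/μ = 30.5/5.4 = 5.65.
Minimum servers needed: c = 6.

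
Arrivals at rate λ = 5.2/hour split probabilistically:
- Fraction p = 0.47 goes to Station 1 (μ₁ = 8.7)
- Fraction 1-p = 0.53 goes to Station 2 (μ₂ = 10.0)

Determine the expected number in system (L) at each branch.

Effective rates: λ₁ = 5.2×0.47 = 2.444, λ₂ = 5.2×0.53 = 2.756
Station 1: ρ₁ = 2.444/8.7 = 0.28092, L₁ = ρ₁/(1-ρ₁) = 0.28092/(1-0.28092) = 0.3907
Station 2: ρ₂ = 2.756/10.0 = 0.2756, L₂ = ρ₂/(1-ρ₂) = 0.2756/(1-0.2756) = 0.3805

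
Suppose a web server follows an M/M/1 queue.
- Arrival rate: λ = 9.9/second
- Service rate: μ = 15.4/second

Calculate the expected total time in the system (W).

First, compute utilization: ρ = λ/μ = 9.9/15.4 = 0.6429
For M/M/1: W = 1/(μ-λ)
W = 1/(15.4-9.9) = 1/5.50
W = 0.1818 seconds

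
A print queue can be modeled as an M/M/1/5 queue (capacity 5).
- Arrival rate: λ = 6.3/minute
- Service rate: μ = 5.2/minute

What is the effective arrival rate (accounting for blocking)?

ρ = λ/μ = 6.3/5.2 = 1.21154
P₀ = (1-ρ)/(1-ρ^(K+1)) = (1-1.21154)/(1-1.21154^6) = -0.21154/-2.1625 = 0.09782
P_K = P₀×ρ^K = 0.09782 × 1.21154^5 = 0.09782 × 2.6103 = 0.2553
λ_eff = λ(1-P_K) = 6.3 × (1 - 0.25535) = 6.3 × 0.74465 = 4.6913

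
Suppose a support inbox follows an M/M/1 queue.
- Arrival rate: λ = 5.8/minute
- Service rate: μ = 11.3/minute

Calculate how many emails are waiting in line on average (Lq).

ρ = λ/μ = 5.8/11.3 = 0.5133
For M/M/1: Lq = λ²/(μ(μ-λ))
Lq = 33.64/(11.3 × 5.50)
Lq = 0.5413 emails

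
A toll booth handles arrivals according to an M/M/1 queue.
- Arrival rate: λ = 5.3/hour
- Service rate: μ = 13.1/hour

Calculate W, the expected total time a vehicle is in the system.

First, compute utilization: ρ = λ/μ = 5.3/13.1 = 0.4046
For M/M/1: W = 1/(μ-λ)
W = 1/(13.1-5.3) = 1/7.80
W = 0.1282 hours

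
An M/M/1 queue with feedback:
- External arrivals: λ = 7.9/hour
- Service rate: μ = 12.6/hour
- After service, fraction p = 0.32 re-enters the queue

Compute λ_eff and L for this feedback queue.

Effective arrival rate: λ_eff = λ/(1-p) = 7.9/(1-0.32) = 7.9/0.68 = 11.617647
ρ = λ_eff/μ = 11.617647/12.6 = 0.922035
L = ρ/(1-ρ) = 0.922035/(1-0.922035) = 11.8263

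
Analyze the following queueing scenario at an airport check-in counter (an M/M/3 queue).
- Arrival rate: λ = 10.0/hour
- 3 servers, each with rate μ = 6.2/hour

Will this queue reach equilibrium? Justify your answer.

Stability requires ρ = λ/(cμ) < 1
ρ = 10.0/(3 × 6.2) = 10.0/18.60 = 0.5376
Since 0.5376 < 1, the system is STABLE.
The servers are busy 53.76% of the time.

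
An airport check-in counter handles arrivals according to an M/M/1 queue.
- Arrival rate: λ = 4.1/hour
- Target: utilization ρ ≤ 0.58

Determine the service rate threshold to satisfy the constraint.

ρ = λ/μ, so μ = λ/ρ
μ ≥ 4.1/0.58 = 7.0690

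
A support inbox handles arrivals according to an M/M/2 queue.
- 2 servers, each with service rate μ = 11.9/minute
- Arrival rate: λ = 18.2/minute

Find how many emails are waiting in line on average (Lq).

Traffic intensity: ρ = λ/(cμ) = 18.2/(2×11.9) = 0.7647
Since ρ = 0.7647 < 1, system is stable.
Offered load a = λ/μ = cρ = 18.2/11.9 = 1.5294
P₀ = [ Σₙ₌₀^1 aⁿ/n! + a^2/(2!(1-ρ)) ]⁻¹
Σ = a^0/0! + a^1/1! = 1.0000 + 1.5294 = 2.5294
a^2/(2!(1-ρ)) = 2.33910/(2 × 0.235294) = 4.9706
P₀ = 1/(2.5294 + 4.9706) = 0.1333
Lq = P₀·a^2·ρ / (2!(1-ρ)²) = 0.13333 × 2.3391 × 0.76471 / (2 × 0.055363) = 2.1539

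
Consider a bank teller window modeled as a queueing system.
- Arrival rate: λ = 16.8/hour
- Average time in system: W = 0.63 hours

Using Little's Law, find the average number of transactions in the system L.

Little's Law: L = λW
L = 16.8 × 0.63 = 10.5840 transactions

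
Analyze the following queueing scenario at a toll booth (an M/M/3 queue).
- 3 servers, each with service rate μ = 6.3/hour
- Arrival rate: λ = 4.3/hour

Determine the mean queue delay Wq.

Traffic intensity: ρ = λ/(cμ) = 4.3/(3×6.3) = 0.2275
Since ρ = 0.2275 < 1, system is stable.
Offered load a = λ/μ = cρ = 4.3/6.3 = 0.6825
P₀ = [ Σₙ₌₀^2 aⁿ/n! + a^3/(3!(1-ρ)) ]⁻¹
Σ = a^0/0! + a^1/1! + a^2/2! = 1.0000 + 0.68254 + 0.23293 = 1.9155
a^3/(3!(1-ρ)) = 0.31797/(6 × 0.77249) = 0.06860
P₀ = 1/(1.9155 + 0.06860) = 0.5040
Lq = P₀·a^3·ρ / (3!(1-ρ)²) = 0.5040 × 0.3180 × 0.2275 / (6 × 0.5967) = 0.01018
Wq = Lq/λ = 0.010184/4.3 = 0.002368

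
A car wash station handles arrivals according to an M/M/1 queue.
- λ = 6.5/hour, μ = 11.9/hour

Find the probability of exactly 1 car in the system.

ρ = λ/μ = 6.5/11.9 = 0.5462
P(n) = (1-ρ)ρⁿ
P(1) = (1-0.5462) × 0.5462^1
P(1) = 0.4538 × 0.5462
P(1) = 0.2479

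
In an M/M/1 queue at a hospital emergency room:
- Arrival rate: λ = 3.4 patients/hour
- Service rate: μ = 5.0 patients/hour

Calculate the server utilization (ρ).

Server utilization: ρ = λ/μ
ρ = 3.4/5.0 = 0.6800
The server is busy 68.00% of the time.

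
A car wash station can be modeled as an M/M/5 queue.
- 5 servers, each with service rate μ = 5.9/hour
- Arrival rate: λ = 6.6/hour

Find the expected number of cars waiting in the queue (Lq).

Traffic intensity: ρ = λ/(cμ) = 6.6/(5×5.9) = 0.2237
Since ρ = 0.2237 < 1, system is stable.
Offered load a = λ/μ = cρ = 6.6/5.9 = 1.1186
P₀ = [ Σₙ₌₀^4 aⁿ/n! + a^5/(5!(1-ρ)) ]⁻¹
Σ = a^0/0! + a^1/1! + a^2/2! + a^3/3! + a^4/4! = 1.0000 + 1.1186 + 0.6257 + 0.2333 + 0.06525 = 3.0429
a^5/(5!(1-ρ)) = 1.7517/(120 × 0.7763) = 0.01880
P₀ = 1/(3.0429 + 0.01880) = 0.3266
Lq = P₀·a^5·ρ / (5!(1-ρ)²) = 0.3266 × 1.7517 × 0.2237 / (120 × 0.6026) = 0.001770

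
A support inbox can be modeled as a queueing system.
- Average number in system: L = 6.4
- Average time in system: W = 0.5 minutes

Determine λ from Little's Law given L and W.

Little's Law: L = λW, so λ = L/W
λ = 6.4/0.5 = 12.8000 emails/minute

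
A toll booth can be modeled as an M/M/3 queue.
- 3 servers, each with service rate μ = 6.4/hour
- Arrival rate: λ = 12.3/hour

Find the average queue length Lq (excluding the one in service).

Traffic intensity: ρ = λ/(cμ) = 12.3/(3×6.4) = 0.6406
Since ρ = 0.6406 < 1, system is stable.
Offered load a = λ/μ = cρ = 12.3/6.4 = 1.9219
P₀ = [ Σₙ₌₀^2 aⁿ/n! + a^3/(3!(1-ρ)) ]⁻¹
Σ = a^0/0! + a^1/1! + a^2/2! = 1.0000 + 1.9219 + 1.8468 = 4.7687
a^3/(3!(1-ρ)) = 7.0986/(6 × 0.35938) = 3.2921
P₀ = 1/(4.7687 + 3.2921) = 0.1241
Lq = P₀·a^3·ρ / (3!(1-ρ)²) = 0.1241 × 7.0986 × 0.6406 / (6 × 0.1292) = 0.7280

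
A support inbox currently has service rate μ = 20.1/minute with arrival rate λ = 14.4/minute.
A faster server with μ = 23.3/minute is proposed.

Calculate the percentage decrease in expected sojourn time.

System 1: ρ₁ = 14.4/20.1 = 0.7164, W₁ = 1/(20.1-14.4) = 0.17544
System 2: ρ₂ = 14.4/23.3 = 0.6180, W₂ = 1/(23.3-14.4) = 0.11236
Improvement: (W₁-W₂)/W₁ = (0.17544-0.11236)/0.17544 = 35.96%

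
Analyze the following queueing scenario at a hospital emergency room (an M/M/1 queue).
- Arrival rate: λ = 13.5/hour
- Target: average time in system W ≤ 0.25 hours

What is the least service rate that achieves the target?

For M/M/1: W = 1/(μ-λ)
Need W ≤ 0.25, so 1/(μ-λ) ≤ 0.25
μ - λ ≥ 1/0.25 = 4.0000
μ ≥ 13.5 + 4.0000 = 17.5000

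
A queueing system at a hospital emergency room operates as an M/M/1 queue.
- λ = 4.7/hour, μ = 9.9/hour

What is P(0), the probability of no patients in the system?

ρ = λ/μ = 4.7/9.9 = 0.4747
P(0) = 1 - ρ = 1 - 0.4747 = 0.5253
The server is idle 52.53% of the time.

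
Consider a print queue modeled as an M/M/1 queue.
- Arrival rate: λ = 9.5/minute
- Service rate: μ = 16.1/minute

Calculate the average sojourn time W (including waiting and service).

First, compute utilization: ρ = λ/μ = 9.5/16.1 = 0.5901
For M/M/1: W = 1/(μ-λ)
W = 1/(16.1-9.5) = 1/6.60
W = 0.1515 minutes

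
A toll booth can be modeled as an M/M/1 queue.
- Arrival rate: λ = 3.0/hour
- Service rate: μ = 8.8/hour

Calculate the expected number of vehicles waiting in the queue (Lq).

ρ = λ/μ = 3.0/8.8 = 0.3409
For M/M/1: Lq = λ²/(μ(μ-λ))
Lq = 9.00/(8.8 × 5.80)
Lq = 0.1763 vehicles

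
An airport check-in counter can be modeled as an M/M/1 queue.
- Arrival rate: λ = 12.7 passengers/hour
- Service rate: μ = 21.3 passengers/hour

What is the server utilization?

Server utilization: ρ = λ/μ
ρ = 12.7/21.3 = 0.5962
The server is busy 59.62% of the time.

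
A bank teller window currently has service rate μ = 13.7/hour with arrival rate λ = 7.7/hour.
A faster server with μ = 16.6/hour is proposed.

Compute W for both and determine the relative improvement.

System 1: ρ₁ = 7.7/13.7 = 0.5620, W₁ = 1/(13.7-7.7) = 0.166667
System 2: ρ₂ = 7.7/16.6 = 0.4639, W₂ = 1/(16.6-7.7) = 0.112360
Improvement: (W₁-W₂)/W₁ = (0.166667-0.112360)/0.166667 = 32.58%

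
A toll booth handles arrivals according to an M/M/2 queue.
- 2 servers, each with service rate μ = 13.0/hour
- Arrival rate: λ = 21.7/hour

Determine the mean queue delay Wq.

Traffic intensity: ρ = λ/(cμ) = 21.7/(2×13.0) = 0.8346
Since ρ = 0.8346 < 1, system is stable.
Offered load a = λ/μ = cρ = 21.7/13.0 = 1.6692
P₀ = [ Σₙ₌₀^1 aⁿ/n! + a^2/(2!(1-ρ)) ]⁻¹
Σ = a^0/0! + a^1/1! = 1.0000 + 1.6692 = 2.6692
a^2/(2!(1-ρ)) = 2.78633/(2 × 0.165385) = 8.4238
P₀ = 1/(2.6692 + 8.4238) = 0.09015
Lq = P₀·a^2·ρ / (2!(1-ρ)²) = 0.090147 × 2.7863 × 0.83462 / (2 × 0.027352) = 3.8322
Wq = Lq/λ = 3.8322/21.7 = 0.1766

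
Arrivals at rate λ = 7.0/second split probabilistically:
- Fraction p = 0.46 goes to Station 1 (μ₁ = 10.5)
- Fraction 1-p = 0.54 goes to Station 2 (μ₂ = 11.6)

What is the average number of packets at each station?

Effective rates: λ₁ = 7.0×0.46 = 3.22, λ₂ = 7.0×0.54 = 3.78
Station 1: ρ₁ = 3.22/10.5 = 0.30667, L₁ = ρ₁/(1-ρ₁) = 0.30667/(1-0.30667) = 0.4423
Station 2: ρ₂ = 3.78/11.6 = 0.32586, L₂ = ρ₂/(1-ρ₂) = 0.32586/(1-0.32586) = 0.4834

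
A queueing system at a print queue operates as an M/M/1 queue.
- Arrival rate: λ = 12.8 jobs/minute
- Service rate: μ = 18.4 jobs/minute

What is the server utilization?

Server utilization: ρ = λ/μ
ρ = 12.8/18.4 = 0.6957
The server is busy 69.57% of the time.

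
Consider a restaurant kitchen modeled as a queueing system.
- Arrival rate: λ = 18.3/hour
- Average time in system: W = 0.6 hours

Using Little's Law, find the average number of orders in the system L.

Little's Law: L = λW
L = 18.3 × 0.6 = 10.9800 orders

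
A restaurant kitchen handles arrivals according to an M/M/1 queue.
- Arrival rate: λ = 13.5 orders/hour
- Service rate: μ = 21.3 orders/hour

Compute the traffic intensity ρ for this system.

Server utilization: ρ = λ/μ
ρ = 13.5/21.3 = 0.6338
The server is busy 63.38% of the time.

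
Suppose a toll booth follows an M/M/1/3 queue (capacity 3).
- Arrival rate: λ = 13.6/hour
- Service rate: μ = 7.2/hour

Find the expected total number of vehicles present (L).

ρ = λ/μ = 13.6/7.2 = 1.8889
P₀ = (1-ρ)/(1-ρ^(K+1)) = (1-1.8889)/(1-1.8889^4) = -0.8889/-11.7302 = 0.07578
P_K = P₀×ρ^K = 0.07578 × 1.8889^3 = 0.07578 × 6.7395 = 0.5107
L = ρ[1 - (K+1)ρ^K + Kρ^(K+1)] / [(1-ρ)(1-ρ^(K+1))]
L = 1.8889 × (1 - 4×6.7395 + 3×12.7302) / ((1 - 1.8889) × (1 - 12.7302)) = 2.2160 vehicles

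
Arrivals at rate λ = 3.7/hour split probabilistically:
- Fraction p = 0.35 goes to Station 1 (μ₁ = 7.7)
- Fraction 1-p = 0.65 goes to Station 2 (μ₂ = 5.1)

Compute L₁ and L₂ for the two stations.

Effective rates: λ₁ = 3.7×0.35 = 1.295, λ₂ = 3.7×0.65 = 2.405
Station 1: ρ₁ = 1.295/7.7 = 0.1682, L₁ = ρ₁/(1-ρ₁) = 0.1682/(1-0.1682) = 0.2022
Station 2: ρ₂ = 2.405/5.1 = 0.47157, L₂ = ρ₂/(1-ρ₂) = 0.47157/(1-0.47157) = 0.8924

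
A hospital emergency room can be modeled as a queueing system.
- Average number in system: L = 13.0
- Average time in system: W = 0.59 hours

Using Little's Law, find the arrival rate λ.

Little's Law: L = λW, so λ = L/W
λ = 13.0/0.59 = 22.0339 patients/hour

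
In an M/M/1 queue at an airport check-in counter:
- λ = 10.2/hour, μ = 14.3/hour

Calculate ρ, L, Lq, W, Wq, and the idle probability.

Step 1: ρ = λ/μ = 10.2/14.3 = 0.7133
Step 2: L = λ/(μ-λ) = 10.2/4.10 = 2.4878
Step 3: Lq = λ²/(μ(μ-λ)) = 104.04/(14.3×4.10) = 1.7745
Step 4: W = 1/(μ-λ) = 1/4.10 = 0.2439
Step 5: Wq = λ/(μ(μ-λ)) = 10.2/(14.3×4.10) = 0.1740
Step 6: P(0) = 1-ρ = 0.2867
Verify: L = λW = 10.2×0.2439 = 2.4878 ✔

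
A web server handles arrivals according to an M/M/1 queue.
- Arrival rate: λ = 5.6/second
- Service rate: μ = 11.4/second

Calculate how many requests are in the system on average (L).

ρ = λ/μ = 5.6/11.4 = 0.4912
For M/M/1: L = λ/(μ-λ)
L = 5.6/(11.4-5.6) = 5.6/5.80
L = 0.9655 requests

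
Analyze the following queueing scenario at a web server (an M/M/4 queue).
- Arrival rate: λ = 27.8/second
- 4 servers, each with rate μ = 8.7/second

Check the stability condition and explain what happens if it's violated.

Stability requires ρ = λ/(cμ) < 1
ρ = 27.8/(4 × 8.7) = 27.8/34.80 = 0.7989
Since 0.7989 < 1, the system is STABLE.
The servers are busy 79.89% of the time.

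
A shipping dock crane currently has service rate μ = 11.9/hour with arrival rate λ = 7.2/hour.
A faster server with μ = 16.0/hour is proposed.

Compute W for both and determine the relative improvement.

System 1: ρ₁ = 7.2/11.9 = 0.6050, W₁ = 1/(11.9-7.2) = 0.21277
System 2: ρ₂ = 7.2/16.0 = 0.4500, W₂ = 1/(16.0-7.2) = 0.11364
Improvement: (W₁-W₂)/W₁ = (0.21277-0.11364)/0.21277 = 46.59%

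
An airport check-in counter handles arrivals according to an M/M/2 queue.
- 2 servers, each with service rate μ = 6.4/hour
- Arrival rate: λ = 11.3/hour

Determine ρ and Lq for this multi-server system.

Traffic intensity: ρ = λ/(cμ) = 11.3/(2×6.4) = 0.8828
Since ρ = 0.8828 < 1, system is stable.
Offered load a = λ/μ = cρ = 11.3/6.4 = 1.7656
P₀ = [ Σₙ₌₀^1 aⁿ/n! + a^2/(2!(1-ρ)) ]⁻¹
Σ = a^0/0! + a^1/1! = 1.0000 + 1.7656 = 2.7656
a^2/(2!(1-ρ)) = 3.11743/(2 × 0.117188) = 13.3010
P₀ = 1/(2.7656 + 13.3010) = 0.06224
Lq = P₀·a^2·ρ / (2!(1-ρ)²) = 0.0622407 × 3.11743 × 0.882812 / (2 × 0.0137329) = 6.2366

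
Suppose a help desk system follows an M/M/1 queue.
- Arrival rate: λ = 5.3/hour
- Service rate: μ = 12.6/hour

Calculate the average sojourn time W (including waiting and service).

First, compute utilization: ρ = λ/μ = 5.3/12.6 = 0.4206
For M/M/1: W = 1/(μ-λ)
W = 1/(12.6-5.3) = 1/7.30
W = 0.1370 hours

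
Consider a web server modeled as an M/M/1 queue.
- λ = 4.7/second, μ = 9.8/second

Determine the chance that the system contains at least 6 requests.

ρ = λ/μ = 4.7/9.8 = 0.4796
P(N ≥ n) = ρⁿ
P(N ≥ 6) = 0.4796^6
P(N ≥ 6) = 0.01217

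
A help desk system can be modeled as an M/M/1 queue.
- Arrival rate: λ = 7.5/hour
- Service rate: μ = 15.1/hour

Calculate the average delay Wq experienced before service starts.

First, compute utilization: ρ = λ/μ = 7.5/15.1 = 0.4967
For M/M/1: Wq = λ/(μ(μ-λ))
Wq = 7.5/(15.1 × (15.1-7.5))
Wq = 7.5/(15.1 × 7.60)
Wq = 0.06535 hours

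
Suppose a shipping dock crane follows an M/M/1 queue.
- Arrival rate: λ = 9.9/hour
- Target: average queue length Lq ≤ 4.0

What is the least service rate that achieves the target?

For M/M/1: Lq = λ²/(μ(μ-λ))
Need Lq ≤ 4.0, i.e. μ(μ-λ) ≥ λ²/4.0
μ² - 9.9μ - 98.01/4.0 ≥ 0  →  μ² - 9.9μ - 24.5025 ≥ 0
Quadratic formula (positive root): μ = [λ + √(λ² + 4×24.5025)]/2
Discriminant: 98.01 + 4×24.5025 = 196.0200, √196.0200 = 14.0007
μ ≥ (9.9 + 14.0007)/2 = 11.9504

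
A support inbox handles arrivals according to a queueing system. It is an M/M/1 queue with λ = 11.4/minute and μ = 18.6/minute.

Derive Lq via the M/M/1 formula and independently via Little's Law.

Method 1 (direct): Lq = λ²/(μ(μ-λ)) = 129.96/(18.6 × 7.20) = 0.9704

Method 2 (Little's Law):
W = 1/(μ-λ) = 1/7.20 = 0.1388889
Wq = W - 1/μ = 0.1388889 - 0.05376344 = 0.085125
Lq = λWq = 11.4 × 0.085125 = 0.9704 ✔ (matches Method 1)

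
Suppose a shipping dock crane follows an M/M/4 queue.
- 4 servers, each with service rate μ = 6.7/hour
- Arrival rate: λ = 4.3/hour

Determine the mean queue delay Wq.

Traffic intensity: ρ = λ/(cμ) = 4.3/(4×6.7) = 0.1604
Since ρ = 0.1604 < 1, system is stable.
Offered load a = λ/μ = cρ = 4.3/6.7 = 0.6418
P₀ = [ Σₙ₌₀^3 aⁿ/n! + a^4/(4!(1-ρ)) ]⁻¹
Σ = a^0/0! + a^1/1! + a^2/2! + a^3/3! = 1.0000 + 0.6418 + 0.2059 + 0.04406 = 1.8918
a^4/(4!(1-ρ)) = 0.16966/(24 × 0.83955) = 0.008420
P₀ = 1/(1.8918 + 0.008420) = 0.5263
Lq = P₀·a^4·ρ / (4!(1-ρ)²) = 0.526256 × 0.169658 × 0.160448 / (24 × 0.704848) = 0.0008468
Wq = Lq/λ = 0.0008468/4.3 = 0.0001969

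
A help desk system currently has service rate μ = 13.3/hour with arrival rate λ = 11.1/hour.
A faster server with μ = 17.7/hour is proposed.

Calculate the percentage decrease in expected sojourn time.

System 1: ρ₁ = 11.1/13.3 = 0.8346, W₁ = 1/(13.3-11.1) = 0.4545
System 2: ρ₂ = 11.1/17.7 = 0.6271, W₂ = 1/(17.7-11.1) = 0.1515
Improvement: (W₁-W₂)/W₁ = (0.4545-0.1515)/0.4545 = 66.67%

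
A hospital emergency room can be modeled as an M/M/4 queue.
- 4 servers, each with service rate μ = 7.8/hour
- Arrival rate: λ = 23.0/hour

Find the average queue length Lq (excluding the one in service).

Traffic intensity: ρ = λ/(cμ) = 23.0/(4×7.8) = 0.7372
Since ρ = 0.7372 < 1, system is stable.
Offered load a = λ/μ = cρ = 23.0/7.8 = 2.9487
P₀ = [ Σₙ₌₀^3 aⁿ/n! + a^4/(4!(1-ρ)) ]⁻¹
Σ = a^0/0! + a^1/1! + a^2/2! + a^3/3! = 1.00000 + 2.94872 + 4.34747 + 4.27315 = 12.5693
a^4/(4!(1-ρ)) = 75.6019/(24 × 0.26282) = 11.9857
P₀ = 1/(12.5693 + 11.9857) = 0.04072
Lq = P₀·a^4·ρ / (4!(1-ρ)²) = 0.04072 × 75.6019 × 0.7372 / (24 × 0.06907) = 1.3691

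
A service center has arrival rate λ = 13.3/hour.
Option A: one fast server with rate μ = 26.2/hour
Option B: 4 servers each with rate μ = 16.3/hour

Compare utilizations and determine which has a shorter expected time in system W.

Option A: single server μ = 26.2 (M/M/1)
  ρ_A = 13.3/26.2 = 0.5076
  W_A = 1/(μ-λ) = 1/(26.2-13.3) = 1/12.90 = 0.07752

Option B: 4 servers μ = 16.3 (M/M/4)
  ρ_B = λ/(cμ) = 13.3/(4×16.3) = 0.2040
  Offered load a = λ/μ = cρ = 13.3/16.3 = 0.8160
  P₀ = [ Σₙ₌₀^3 aⁿ/n! + a^4/(4!(1-ρ)) ]⁻¹
  Σ = a^0/0! + a^1/1! + a^2/2! + a^3/3! = 1.0000 + 0.8160 + 0.3329 + 0.09054 = 2.2394
  a^4/(4!(1-ρ)) = 0.4433/(24 × 0.7960) = 0.02320
  P₀ = 1/(2.2394 + 0.02320) = 0.4420
  Lq = P₀·a^4·ρ / (4!(1-ρ)²) = 0.44197 × 0.44326 × 0.20399 / (24 × 0.63364) = 0.002628
  Wq_B = Lq/λ = 0.002628/13.3 = 0.0001976
  W_B = Wq_B + 1/μ = 0.0001976 + 0.06135 = 0.06155

Since W_B = 0.06155 < W_A = 0.07752, Option B (multiple servers) has the shorter time in system.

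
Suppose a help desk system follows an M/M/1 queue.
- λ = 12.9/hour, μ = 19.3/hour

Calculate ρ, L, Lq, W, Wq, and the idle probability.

Step 1: ρ = λ/μ = 12.9/19.3 = 0.6684
Step 2: L = λ/(μ-λ) = 12.9/6.40 = 2.0156
Step 3: Lq = λ²/(μ(μ-λ)) = 166.41/(19.3×6.40) = 1.3472
Step 4: W = 1/(μ-λ) = 1/6.40 = 0.15625
Step 5: Wq = λ/(μ(μ-λ)) = 12.9/(19.3×6.40) = 0.1044
Step 6: P(0) = 1-ρ = 0.3316
Verify: L = λW = 12.9×0.15625 = 2.0156 ✔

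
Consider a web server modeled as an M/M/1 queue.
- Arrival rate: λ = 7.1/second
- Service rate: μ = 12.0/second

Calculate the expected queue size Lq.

ρ = λ/μ = 7.1/12.0 = 0.5917
For M/M/1: Lq = λ²/(μ(μ-λ))
Lq = 50.41/(12.0 × 4.90)
Lq = 0.8573 requests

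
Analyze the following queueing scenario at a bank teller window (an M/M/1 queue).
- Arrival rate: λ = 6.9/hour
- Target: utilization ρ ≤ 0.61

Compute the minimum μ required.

ρ = λ/μ, so μ = λ/ρ
μ ≥ 6.9/0.61 = 11.3115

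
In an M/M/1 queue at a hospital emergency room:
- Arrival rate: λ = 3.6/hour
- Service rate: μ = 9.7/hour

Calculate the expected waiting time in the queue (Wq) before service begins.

First, compute utilization: ρ = λ/μ = 3.6/9.7 = 0.3711
For M/M/1: Wq = λ/(μ(μ-λ))
Wq = 3.6/(9.7 × (9.7-3.6))
Wq = 3.6/(9.7 × 6.10)
Wq = 0.06084 hours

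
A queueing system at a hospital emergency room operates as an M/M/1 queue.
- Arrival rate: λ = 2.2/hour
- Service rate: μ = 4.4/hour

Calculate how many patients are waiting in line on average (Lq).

ρ = λ/μ = 2.2/4.4 = 0.5000
For M/M/1: Lq = λ²/(μ(μ-λ))
Lq = 4.84/(4.4 × 2.20)
Lq = 0.5000 patients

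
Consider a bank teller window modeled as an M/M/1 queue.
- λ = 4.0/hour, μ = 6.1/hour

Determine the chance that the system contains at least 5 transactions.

ρ = λ/μ = 4.0/6.1 = 0.6557
P(N ≥ n) = ρⁿ
P(N ≥ 5) = 0.6557^5
P(N ≥ 5) = 0.1212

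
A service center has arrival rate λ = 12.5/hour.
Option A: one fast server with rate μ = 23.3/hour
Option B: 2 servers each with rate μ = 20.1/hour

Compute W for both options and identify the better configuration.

Option A: single server μ = 23.3 (M/M/1)
  ρ_A = 12.5/23.3 = 0.5365
  W_A = 1/(μ-λ) = 1/(23.3-12.5) = 1/10.80 = 0.09259

Option B: 2 servers μ = 20.1 (M/M/2)
  ρ_B = λ/(cμ) = 12.5/(2×20.1) = 0.3109
  Offered load a = λ/μ = cρ = 12.5/20.1 = 0.6219
  P₀ = [ Σₙ₌₀^1 aⁿ/n! + a^2/(2!(1-ρ)) ]⁻¹
  Σ = a^0/0! + a^1/1! = 1.0000 + 0.6219 = 1.6219
  a^2/(2!(1-ρ)) = 0.3867/(2 × 0.6891) = 0.2806
  P₀ = 1/(1.6219 + 0.2806) = 0.5256
  Lq = P₀·a^2·ρ / (2!(1-ρ)²) = 0.525617 × 0.386748 × 0.310945 / (2 × 0.474796) = 0.06656
  Wq_B = Lq/λ = 0.066565/12.5 = 0.0053252
  W_B = Wq_B + 1/μ = 0.0053252 + 0.049751 = 0.05508

Since W_B = 0.05508 < W_A = 0.09259, Option B (multiple servers) has the shorter time in system.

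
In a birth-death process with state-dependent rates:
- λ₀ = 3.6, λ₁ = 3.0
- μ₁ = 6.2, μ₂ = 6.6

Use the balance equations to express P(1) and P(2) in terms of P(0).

Balance equations:
State 0: λ₀P₀ = μ₁P₁ → P₁ = (λ₀/μ₁)P₀ = (3.6/6.2)P₀ = 0.5806P₀
State 1: P₂ = (λ₀λ₁)/(μ₁μ₂)P₀ = (3.6×3.0)/(6.2×6.6)P₀ = 0.2639P₀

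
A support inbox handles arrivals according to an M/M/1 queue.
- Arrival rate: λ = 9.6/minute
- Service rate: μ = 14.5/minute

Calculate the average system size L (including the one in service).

ρ = λ/μ = 9.6/14.5 = 0.6621
For M/M/1: L = λ/(μ-λ)
L = 9.6/(14.5-9.6) = 9.6/4.90
L = 1.9592 emails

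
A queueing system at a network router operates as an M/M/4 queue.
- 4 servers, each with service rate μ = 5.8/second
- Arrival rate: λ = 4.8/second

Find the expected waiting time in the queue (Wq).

Traffic intensity: ρ = λ/(cμ) = 4.8/(4×5.8) = 0.2069
Since ρ = 0.2069 < 1, system is stable.
Offered load a = λ/μ = cρ = 4.8/5.8 = 0.8276
P₀ = [ Σₙ₌₀^3 aⁿ/n! + a^4/(4!(1-ρ)) ]⁻¹
Σ = a^0/0! + a^1/1! + a^2/2! + a^3/3! = 1.0000 + 0.8276 + 0.3424 + 0.09447 = 2.2645
a^4/(4!(1-ρ)) = 0.4691/(24 × 0.7931) = 0.02464
P₀ = 1/(2.2645 + 0.02464) = 0.4368
Lq = P₀·a^4·ρ / (4!(1-ρ)²) = 0.4368 × 0.4691 × 0.2069 / (24 × 0.6290) = 0.002808
Wq = Lq/λ = 0.0028084/4.8 = 0.0005851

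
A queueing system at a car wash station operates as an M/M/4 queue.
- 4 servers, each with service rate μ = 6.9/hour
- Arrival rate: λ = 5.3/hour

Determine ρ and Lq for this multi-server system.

Traffic intensity: ρ = λ/(cμ) = 5.3/(4×6.9) = 0.1920
Since ρ = 0.1920 < 1, system is stable.
Offered load a = λ/μ = cρ = 5.3/6.9 = 0.7681
P₀ = [ Σₙ₌₀^3 aⁿ/n! + a^4/(4!(1-ρ)) ]⁻¹
Σ = a^0/0! + a^1/1! + a^2/2! + a^3/3! = 1.0000 + 0.7681 + 0.2950 + 0.07553 = 2.1386
a^4/(4!(1-ρ)) = 0.3481/(24 × 0.8080) = 0.01795
P₀ = 1/(2.1386 + 0.01795) = 0.4637
Lq = P₀·a^4·ρ / (4!(1-ρ)²) = 0.4637 × 0.3481 × 0.1920 / (24 × 0.6528) = 0.001978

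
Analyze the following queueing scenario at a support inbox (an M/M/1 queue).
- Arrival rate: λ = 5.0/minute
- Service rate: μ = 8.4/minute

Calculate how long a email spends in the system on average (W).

First, compute utilization: ρ = λ/μ = 5.0/8.4 = 0.5952
For M/M/1: W = 1/(μ-λ)
W = 1/(8.4-5.0) = 1/3.40
W = 0.2941 minutes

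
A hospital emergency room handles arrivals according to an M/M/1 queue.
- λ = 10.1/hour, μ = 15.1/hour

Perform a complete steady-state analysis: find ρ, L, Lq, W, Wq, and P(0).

Step 1: ρ = λ/μ = 10.1/15.1 = 0.6689
Step 2: L = λ/(μ-λ) = 10.1/5.00 = 2.0200
Step 3: Lq = λ²/(μ(μ-λ)) = 102.01/(15.1×5.00) = 1.3511
Step 4: W = 1/(μ-λ) = 1/5.00 = 0.2000
Step 5: Wq = λ/(μ(μ-λ)) = 10.1/(15.1×5.00) = 0.1338
Step 6: P(0) = 1-ρ = 0.3311
Verify: L = λW = 10.1×0.2000 = 2.0200 ✔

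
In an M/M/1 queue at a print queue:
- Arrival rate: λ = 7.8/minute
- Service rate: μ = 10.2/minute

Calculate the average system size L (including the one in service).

ρ = λ/μ = 7.8/10.2 = 0.7647
For M/M/1: L = λ/(μ-λ)
L = 7.8/(10.2-7.8) = 7.8/2.40
L = 3.2500 jobs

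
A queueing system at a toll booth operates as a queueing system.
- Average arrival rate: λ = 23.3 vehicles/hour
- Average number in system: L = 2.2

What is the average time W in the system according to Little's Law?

Little's Law: L = λW, so W = L/λ
W = 2.2/23.3 = 0.09442 hours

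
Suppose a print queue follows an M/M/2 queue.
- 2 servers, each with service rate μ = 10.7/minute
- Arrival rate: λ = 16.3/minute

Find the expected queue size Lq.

Traffic intensity: ρ = λ/(cμ) = 16.3/(2×10.7) = 0.7617
Since ρ = 0.7617 < 1, system is stable.
Offered load a = λ/μ = cρ = 16.3/10.7 = 1.5234
P₀ = [ Σₙ₌₀^1 aⁿ/n! + a^2/(2!(1-ρ)) ]⁻¹
Σ = a^0/0! + a^1/1! = 1.0000 + 1.5234 = 2.5234
a^2/(2!(1-ρ)) = 2.32064/(2 × 0.238318) = 4.8688
P₀ = 1/(2.5234 + 4.8688) = 0.1353
Lq = P₀·a^2·ρ / (2!(1-ρ)²) = 0.13528 × 2.3206 × 0.76168 / (2 × 0.056795) = 2.1051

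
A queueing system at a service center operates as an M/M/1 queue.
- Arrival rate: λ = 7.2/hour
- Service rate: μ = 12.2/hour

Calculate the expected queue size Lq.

ρ = λ/μ = 7.2/12.2 = 0.5902
For M/M/1: Lq = λ²/(μ(μ-λ))
Lq = 51.84/(12.2 × 5.00)
Lq = 0.8498 customers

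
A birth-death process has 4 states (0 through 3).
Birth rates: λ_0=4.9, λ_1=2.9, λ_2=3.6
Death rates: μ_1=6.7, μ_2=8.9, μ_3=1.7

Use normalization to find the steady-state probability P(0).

Ratios P(n)/P(0) = (λ₀···λₙ₋₁)/(μ₁···μₙ):
P(1)/P(0) = (4.9)/(6.7) = 0.73134
P(2)/P(0) = (4.9×2.9)/(6.7×8.9) = 0.23830
P(3)/P(0) = (4.9×2.9×3.6)/(6.7×8.9×1.7) = 0.50464

Normalization: ∑ P(n) = 1
P(0) × (1.0000 + 0.73134 + 0.23830 + 0.50464) = 1
P(0) × 2.4743 = 1
P(0) = 1/2.4743 = 0.4042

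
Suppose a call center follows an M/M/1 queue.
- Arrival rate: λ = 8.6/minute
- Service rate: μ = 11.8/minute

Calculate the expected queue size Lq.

ρ = λ/μ = 8.6/11.8 = 0.7288
For M/M/1: Lq = λ²/(μ(μ-λ))
Lq = 73.96/(11.8 × 3.20)
Lq = 1.9587 calls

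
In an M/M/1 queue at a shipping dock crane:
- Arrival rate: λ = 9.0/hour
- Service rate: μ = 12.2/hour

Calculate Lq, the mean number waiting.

ρ = λ/μ = 9.0/12.2 = 0.7377
For M/M/1: Lq = λ²/(μ(μ-λ))
Lq = 81.00/(12.2 × 3.20)
Lq = 2.0748 containers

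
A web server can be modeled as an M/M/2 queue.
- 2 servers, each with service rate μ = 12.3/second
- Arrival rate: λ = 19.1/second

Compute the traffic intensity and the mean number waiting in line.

Traffic intensity: ρ = λ/(cμ) = 19.1/(2×12.3) = 0.7764
Since ρ = 0.7764 < 1, system is stable.
Offered load a = λ/μ = cρ = 19.1/12.3 = 1.5528
P₀ = [ Σₙ₌₀^1 aⁿ/n! + a^2/(2!(1-ρ)) ]⁻¹
Σ = a^0/0! + a^1/1! = 1.0000 + 1.5528 = 2.5528
a^2/(2!(1-ρ)) = 2.41133/(2 × 0.223577) = 5.3926
P₀ = 1/(2.5528 + 5.3926) = 0.1259
Lq = P₀·a^2·ρ / (2!(1-ρ)²) = 0.125858 × 2.41133 × 0.776423 / (2 × 0.0499868) = 2.3570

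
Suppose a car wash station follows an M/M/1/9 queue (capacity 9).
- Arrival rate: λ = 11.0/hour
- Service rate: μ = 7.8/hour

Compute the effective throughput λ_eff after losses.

ρ = λ/μ = 11.0/7.8 = 1.41026
P₀ = (1-ρ)/(1-ρ^(K+1)) = (1-1.41026)/(1-1.41026^10) = -0.4103/-30.1166 = 0.01362
P_K = P₀×ρ^K = 0.013622 × 1.41026^9 = 0.013622 × 22.0644 = 0.3006
λ_eff = λ(1-P_K) = 11.0 × (1 - 0.30057) = 11.0 × 0.69943 = 7.6937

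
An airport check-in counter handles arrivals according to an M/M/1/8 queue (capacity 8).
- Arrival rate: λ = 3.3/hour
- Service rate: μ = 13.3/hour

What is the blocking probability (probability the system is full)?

ρ = λ/μ = 3.3/13.3 = 0.24812
P₀ = (1-ρ)/(1-ρ^(K+1)) = (1-0.24812)/(1-0.24812^9) = 0.7519/1.0000 = 0.7519
P_K = P₀×ρ^K = 0.7519 × 0.24812^8 = 0.7519 × 0.00001436 = 0.00001080
Blocking probability = 0.001080%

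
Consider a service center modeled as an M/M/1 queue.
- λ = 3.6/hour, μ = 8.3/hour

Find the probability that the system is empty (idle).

ρ = λ/μ = 3.6/8.3 = 0.4337
P(0) = 1 - ρ = 1 - 0.4337 = 0.5663
The server is idle 56.63% of the time.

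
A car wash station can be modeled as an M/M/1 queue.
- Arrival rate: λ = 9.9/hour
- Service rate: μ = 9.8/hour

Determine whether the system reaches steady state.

Stability requires ρ = λ/(cμ) < 1
ρ = 9.9/(1 × 9.8) = 9.9/9.80 = 1.0102
Since 1.0102 ≥ 1, the system is UNSTABLE.
Queue grows without bound. Need μ > λ = 9.9.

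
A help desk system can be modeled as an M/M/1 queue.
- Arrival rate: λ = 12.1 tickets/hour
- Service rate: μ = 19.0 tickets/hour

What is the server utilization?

Server utilization: ρ = λ/μ
ρ = 12.1/19.0 = 0.6368
The server is busy 63.68% of the time.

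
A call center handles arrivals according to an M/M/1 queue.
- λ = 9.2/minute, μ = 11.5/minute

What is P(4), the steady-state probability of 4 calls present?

ρ = λ/μ = 9.2/11.5 = 0.8000
P(n) = (1-ρ)ρⁿ
P(4) = (1-0.8000) × 0.8000^4
P(4) = 0.2000 × 0.4096
P(4) = 0.08192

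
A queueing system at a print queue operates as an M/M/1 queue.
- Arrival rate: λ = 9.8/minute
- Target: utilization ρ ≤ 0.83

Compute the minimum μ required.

ρ = λ/μ, so μ = λ/ρ
μ ≥ 9.8/0.83 = 11.8072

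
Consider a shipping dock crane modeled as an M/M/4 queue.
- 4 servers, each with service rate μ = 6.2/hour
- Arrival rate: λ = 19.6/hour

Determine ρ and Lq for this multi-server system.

Traffic intensity: ρ = λ/(cμ) = 19.6/(4×6.2) = 0.7903
Since ρ = 0.7903 < 1, system is stable.
Offered load a = λ/μ = cρ = 19.6/6.2 = 3.1613
P₀ = [ Σₙ₌₀^3 aⁿ/n! + a^4/(4!(1-ρ)) ]⁻¹
Σ = a^0/0! + a^1/1! + a^2/2! + a^3/3! = 1.0000 + 3.1613 + 4.9969 + 5.2655 = 14.4237
a^4/(4!(1-ρ)) = 99.8752/(24 × 0.209677) = 19.8470
P₀ = 1/(14.4237 + 19.8470) = 0.02918
Lq = P₀·a^4·ρ / (4!(1-ρ)²) = 0.0291795 × 99.8752 × 0.790323 / (24 × 0.0439646) = 2.1829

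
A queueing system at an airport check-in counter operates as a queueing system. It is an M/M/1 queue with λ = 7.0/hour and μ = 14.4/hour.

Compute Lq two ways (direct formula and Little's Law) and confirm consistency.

Method 1 (direct): Lq = λ²/(μ(μ-λ)) = 49.00/(14.4 × 7.40) = 0.4598

Method 2 (Little's Law):
W = 1/(μ-λ) = 1/7.40 = 0.135135
Wq = W - 1/μ = 0.135135 - 0.0694444 = 0.06569
Lq = λWq = 7.0 × 0.06569 = 0.4598 ✔ (matches Method 1)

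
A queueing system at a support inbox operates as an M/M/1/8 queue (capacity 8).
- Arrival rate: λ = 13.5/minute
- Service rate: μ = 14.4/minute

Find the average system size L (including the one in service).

ρ = λ/μ = 13.5/14.4 = 0.9375
P₀ = (1-ρ)/(1-ρ^(K+1)) = (1-0.9375)/(1-0.9375^9) = 0.06250/0.4406 = 0.1419
P_K = P₀×ρ^K = 0.14186 × 0.9375^8 = 0.14186 × 0.59672 = 0.08465
L = ρ[1 - (K+1)ρ^K + Kρ^(K+1)] / [(1-ρ)(1-ρ^(K+1))]
L = 0.9375 × (1 - 9×0.5967195 + 8×0.5594245) / ((1 - 0.9375) × (1 - 0.5594245)) = 3.5722 emails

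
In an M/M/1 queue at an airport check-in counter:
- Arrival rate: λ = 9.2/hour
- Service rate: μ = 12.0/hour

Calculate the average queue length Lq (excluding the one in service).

ρ = λ/μ = 9.2/12.0 = 0.7667
For M/M/1: Lq = λ²/(μ(μ-λ))
Lq = 84.64/(12.0 × 2.80)
Lq = 2.5190 passengers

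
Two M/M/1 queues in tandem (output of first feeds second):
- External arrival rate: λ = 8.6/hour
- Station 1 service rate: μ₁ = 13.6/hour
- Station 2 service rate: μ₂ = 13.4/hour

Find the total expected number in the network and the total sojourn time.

By Jackson's theorem, each station behaves as independent M/M/1.
Station 1: ρ₁ = 8.6/13.6 = 0.6324, L₁ = ρ₁/(1-ρ₁) = λ/(μ₁-λ) = 8.6/5.00 = 1.7200
Station 2: ρ₂ = 8.6/13.4 = 0.6418, L₂ = ρ₂/(1-ρ₂) = λ/(μ₂-λ) = 8.6/4.80 = 1.7917
Total: L = L₁ + L₂ = 1.7200 + 1.7917 = 3.5117
W = L/λ = 3.5117/8.6 = 0.4083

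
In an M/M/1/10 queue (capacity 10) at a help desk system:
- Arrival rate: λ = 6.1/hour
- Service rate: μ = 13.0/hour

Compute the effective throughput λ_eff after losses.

ρ = λ/μ = 6.1/13.0 = 0.46923
P₀ = (1-ρ)/(1-ρ^(K+1)) = (1-0.46923)/(1-0.46923^11) = 0.5308/0.9998 = 0.5309
P_K = P₀×ρ^K = 0.5309 × 0.46923^10 = 0.5309 × 0.0005174 = 0.0002747
λ_eff = λ(1-P_K) = 6.1 × (1 - 0.0002747) = 6.1 × 0.999725 = 6.0983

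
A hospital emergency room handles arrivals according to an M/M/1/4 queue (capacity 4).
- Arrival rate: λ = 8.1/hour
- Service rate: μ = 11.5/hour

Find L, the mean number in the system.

ρ = λ/μ = 8.1/11.5 = 0.70435
P₀ = (1-ρ)/(1-ρ^(K+1)) = (1-0.70435)/(1-0.70435^5) = 0.29565/0.82664 = 0.3577
P_K = P₀×ρ^K = 0.3577 × 0.70435^4 = 0.3577 × 0.2461 = 0.08803
L = ρ[1 - (K+1)ρ^K + Kρ^(K+1)] / [(1-ρ)(1-ρ^(K+1))]
L = 0.70435 × (1 - 5×0.246124 + 4×0.173357) / ((1 - 0.70435) × (1 - 0.173357)) = 1.3338 patients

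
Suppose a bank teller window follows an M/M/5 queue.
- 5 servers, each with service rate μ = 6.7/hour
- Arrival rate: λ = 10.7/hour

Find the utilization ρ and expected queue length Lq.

Traffic intensity: ρ = λ/(cμ) = 10.7/(5×6.7) = 0.3194
Since ρ = 0.3194 < 1, system is stable.
Offered load a = λ/μ = cρ = 10.7/6.7 = 1.5970
P₀ = [ Σₙ₌₀^4 aⁿ/n! + a^5/(5!(1-ρ)) ]⁻¹
Σ = a^0/0! + a^1/1! + a^2/2! + a^3/3! + a^4/4! = 1.0000 + 1.5970 + 1.2752 + 0.6789 + 0.2710 = 4.8221
a^5/(5!(1-ρ)) = 10.3883/(120 × 0.6806) = 0.1272
P₀ = 1/(4.8221 + 0.1272) = 0.2020
Lq = P₀·a^5·ρ / (5!(1-ρ)²) = 0.2020 × 10.3883 × 0.3194 / (120 × 0.4632) = 0.01206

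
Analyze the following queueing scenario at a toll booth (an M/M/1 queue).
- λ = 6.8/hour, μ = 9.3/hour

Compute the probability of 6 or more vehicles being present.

ρ = λ/μ = 6.8/9.3 = 0.7312
P(N ≥ n) = ρⁿ
P(N ≥ 6) = 0.7312^6
P(N ≥ 6) = 0.1528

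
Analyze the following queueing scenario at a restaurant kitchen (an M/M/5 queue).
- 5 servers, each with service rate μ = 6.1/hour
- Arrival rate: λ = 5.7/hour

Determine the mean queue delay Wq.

Traffic intensity: ρ = λ/(cμ) = 5.7/(5×6.1) = 0.1869
Since ρ = 0.1869 < 1, system is stable.
Offered load a = λ/μ = cρ = 5.7/6.1 = 0.9344
P₀ = [ Σₙ₌₀^4 aⁿ/n! + a^5/(5!(1-ρ)) ]⁻¹
Σ = a^0/0! + a^1/1! + a^2/2! + a^3/3! + a^4/4! = 1.0000 + 0.9344 + 0.4366 + 0.1360 + 0.03177 = 2.5388
a^5/(5!(1-ρ)) = 0.7124/(120 × 0.8131) = 0.007301
P₀ = 1/(2.5388 + 0.007301) = 0.3928
Lq = P₀·a^5·ρ / (5!(1-ρ)²) = 0.39276 × 0.71240 × 0.18689 / (120 × 0.66116) = 0.0006591
Wq = Lq/λ = 0.0006591/5.7 = 0.0001156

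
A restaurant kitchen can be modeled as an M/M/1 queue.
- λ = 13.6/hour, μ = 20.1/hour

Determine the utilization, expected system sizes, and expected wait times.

Step 1: ρ = λ/μ = 13.6/20.1 = 0.6766
Step 2: L = λ/(μ-λ) = 13.6/6.50 = 2.0923
Step 3: Lq = λ²/(μ(μ-λ)) = 184.96/(20.1×6.50) = 1.4157
Step 4: W = 1/(μ-λ) = 1/6.50 = 0.153846
Step 5: Wq = λ/(μ(μ-λ)) = 13.6/(20.1×6.50) = 0.1041
Step 6: P(0) = 1-ρ = 0.3234
Verify: L = λW = 13.6×0.153846 = 2.0923 ✔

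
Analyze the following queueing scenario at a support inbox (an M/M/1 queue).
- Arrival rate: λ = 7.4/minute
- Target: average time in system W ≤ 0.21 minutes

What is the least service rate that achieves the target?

For M/M/1: W = 1/(μ-λ)
Need W ≤ 0.21, so 1/(μ-λ) ≤ 0.21
μ - λ ≥ 1/0.21 = 4.7619
μ ≥ 7.4 + 4.7619 = 12.1619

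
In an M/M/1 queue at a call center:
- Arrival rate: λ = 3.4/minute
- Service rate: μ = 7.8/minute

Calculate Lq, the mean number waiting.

ρ = λ/μ = 3.4/7.8 = 0.4359
For M/M/1: Lq = λ²/(μ(μ-λ))
Lq = 11.56/(7.8 × 4.40)
Lq = 0.3368 calls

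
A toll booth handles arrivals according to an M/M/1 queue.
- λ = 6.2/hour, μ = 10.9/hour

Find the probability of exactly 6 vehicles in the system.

ρ = λ/μ = 6.2/10.9 = 0.5688
P(n) = (1-ρ)ρⁿ
P(6) = (1-0.5688) × 0.5688^6
P(6) = 0.4312 × 0.03387
P(6) = 0.01460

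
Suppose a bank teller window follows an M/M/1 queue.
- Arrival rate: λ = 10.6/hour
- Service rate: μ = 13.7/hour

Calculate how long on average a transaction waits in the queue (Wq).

First, compute utilization: ρ = λ/μ = 10.6/13.7 = 0.7737
For M/M/1: Wq = λ/(μ(μ-λ))
Wq = 10.6/(13.7 × (13.7-10.6))
Wq = 10.6/(13.7 × 3.10)
Wq = 0.2496 hours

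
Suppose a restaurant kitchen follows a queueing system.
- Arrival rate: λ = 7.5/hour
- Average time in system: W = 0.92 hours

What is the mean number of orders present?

Little's Law: L = λW
L = 7.5 × 0.92 = 6.9000 orders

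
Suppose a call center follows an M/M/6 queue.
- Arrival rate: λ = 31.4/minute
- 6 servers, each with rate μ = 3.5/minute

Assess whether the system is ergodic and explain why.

Stability requires ρ = λ/(cμ) < 1
ρ = 31.4/(6 × 3.5) = 31.4/21.00 = 1.4952
Since 1.4952 ≥ 1, the system is UNSTABLE.
Need c > λ/μ = 31.4/3.5 = 8.97.
Minimum servers needed: c = 9.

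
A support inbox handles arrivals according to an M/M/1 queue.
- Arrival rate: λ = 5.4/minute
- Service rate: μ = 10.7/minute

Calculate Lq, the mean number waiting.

ρ = λ/μ = 5.4/10.7 = 0.5047
For M/M/1: Lq = λ²/(μ(μ-λ))
Lq = 29.16/(10.7 × 5.30)
Lq = 0.5142 emails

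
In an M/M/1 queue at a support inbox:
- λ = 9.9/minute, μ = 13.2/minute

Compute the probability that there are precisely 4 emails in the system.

ρ = λ/μ = 9.9/13.2 = 0.7500
P(n) = (1-ρ)ρⁿ
P(4) = (1-0.7500) × 0.7500^4
P(4) = 0.2500 × 0.3164
P(4) = 0.07910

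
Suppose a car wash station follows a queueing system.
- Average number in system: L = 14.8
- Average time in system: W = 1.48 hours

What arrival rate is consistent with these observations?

Little's Law: L = λW, so λ = L/W
λ = 14.8/1.48 = 10.0000 cars/hour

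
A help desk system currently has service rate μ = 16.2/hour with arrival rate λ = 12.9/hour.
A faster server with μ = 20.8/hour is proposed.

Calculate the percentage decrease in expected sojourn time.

System 1: ρ₁ = 12.9/16.2 = 0.7963, W₁ = 1/(16.2-12.9) = 0.30303
System 2: ρ₂ = 12.9/20.8 = 0.6202, W₂ = 1/(20.8-12.9) = 0.12658
Improvement: (W₁-W₂)/W₁ = (0.30303-0.12658)/0.30303 = 58.23%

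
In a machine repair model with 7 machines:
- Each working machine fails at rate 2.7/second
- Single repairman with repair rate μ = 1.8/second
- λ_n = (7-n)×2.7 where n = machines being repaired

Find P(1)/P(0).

P(1)/P(0) = ∏_{i=0}^{1-1} λ_i/μ_{i+1}
= (7-0)×2.7/1.8
= 10.5000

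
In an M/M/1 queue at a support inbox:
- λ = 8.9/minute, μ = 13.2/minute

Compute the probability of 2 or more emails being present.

ρ = λ/μ = 8.9/13.2 = 0.67424
P(N ≥ n) = ρⁿ
P(N ≥ 2) = 0.67424^2
P(N ≥ 2) = 0.4546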